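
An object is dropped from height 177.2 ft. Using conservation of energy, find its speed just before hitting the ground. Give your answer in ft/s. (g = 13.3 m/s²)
mgh = ½mv² → v = √(2gh) = √(2×13.3×54.01) = 37.9 m/s = 124.4 ft/s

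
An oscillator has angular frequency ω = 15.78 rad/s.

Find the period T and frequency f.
T = 2π/ω = 2π/15.78 = 0.3982 s; f = ω/2π = 2.511 Hz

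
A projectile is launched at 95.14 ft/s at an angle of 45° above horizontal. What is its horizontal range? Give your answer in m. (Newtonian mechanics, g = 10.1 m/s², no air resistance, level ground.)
R = v₀² sin(2θ) / g (with unit conversion) = 83.26 m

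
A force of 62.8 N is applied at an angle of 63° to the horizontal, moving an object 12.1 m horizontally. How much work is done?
W = Fd cosθ = 62.8×12.1×cos(63°) = 344.98 J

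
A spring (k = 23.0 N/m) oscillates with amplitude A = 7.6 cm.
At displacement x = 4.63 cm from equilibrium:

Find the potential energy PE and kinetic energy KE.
E_total = ½kA² = ½×23.0×(0.076)² = 0.06642 J
PE = ½kx² = ½×23.0×(0.0463)² = 0.02465 J
KE = E_total − PE = 0.04177 J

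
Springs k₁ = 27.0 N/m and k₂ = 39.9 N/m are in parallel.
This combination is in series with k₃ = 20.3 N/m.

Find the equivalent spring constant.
k₁₂ = k₁ + k₂ = 66.9 N/m (parallel)
1/k_eq = 1/k₁₂ + 1/k₃ → k_eq = 15.57 N/m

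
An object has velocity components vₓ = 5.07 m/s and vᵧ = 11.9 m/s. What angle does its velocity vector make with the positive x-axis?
θ = arctan(vᵧ/vₓ) = arctan(11.9/5.07) = 66.92°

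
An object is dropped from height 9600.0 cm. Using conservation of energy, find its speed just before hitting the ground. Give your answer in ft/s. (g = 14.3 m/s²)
mgh = ½mv² → v = √(2gh) = √(2×14.3×96) = 52.4 m/s = 171.9 ft/s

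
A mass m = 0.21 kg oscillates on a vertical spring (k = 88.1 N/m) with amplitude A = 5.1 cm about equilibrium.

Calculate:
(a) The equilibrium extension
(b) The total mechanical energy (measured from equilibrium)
x_eq = mg/k = 0.21×9.81/88.1 = 0.02338 m = 2.338 cm
E = ½kA² = ½×88.1×(0.051)² = 0.1146 J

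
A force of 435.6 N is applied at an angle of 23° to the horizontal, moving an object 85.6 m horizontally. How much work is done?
W = Fd cosθ = 435.6×85.6×cos(23°) = 34323.0 J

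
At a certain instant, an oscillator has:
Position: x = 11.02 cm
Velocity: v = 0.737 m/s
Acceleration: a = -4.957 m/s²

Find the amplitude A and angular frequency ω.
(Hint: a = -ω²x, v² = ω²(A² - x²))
a = −ω²x → ω = √(|a|/x) = √(4.957/0.1102) = 6.707 rad/s
v² = ω²(A² − x²) → A = √(x² + v²/ω²) = √(0.1102² + 0.737²/6.707²) = 0.1556 m = 15.56 cm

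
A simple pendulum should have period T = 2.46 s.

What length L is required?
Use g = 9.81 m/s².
T = 2π√(L/g) → L = g(T/2π)² = 9.81×(2.46/2π)² = 1.504 m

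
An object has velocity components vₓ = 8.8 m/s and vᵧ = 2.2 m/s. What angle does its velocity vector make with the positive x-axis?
θ = arctan(vᵧ/vₓ) = arctan(2.2/8.8) = 14.04°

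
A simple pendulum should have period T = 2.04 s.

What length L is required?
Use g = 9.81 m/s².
T = 2π√(L/g) → L = g(T/2π)² = 9.81×(2.04/2π)² = 1.034 m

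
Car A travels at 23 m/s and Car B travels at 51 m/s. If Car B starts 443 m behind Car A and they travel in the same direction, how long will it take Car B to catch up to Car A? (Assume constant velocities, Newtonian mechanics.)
Relative speed: v_rel = 51 - 23 = 28 m/s
Time to catch: t = d₀/v_rel = 443/28 = 15.82 s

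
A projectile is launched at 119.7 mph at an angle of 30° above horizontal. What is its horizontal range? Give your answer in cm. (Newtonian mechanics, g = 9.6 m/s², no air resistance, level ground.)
R = v₀² sin(2θ) / g (with unit conversion) = 25830.0 cm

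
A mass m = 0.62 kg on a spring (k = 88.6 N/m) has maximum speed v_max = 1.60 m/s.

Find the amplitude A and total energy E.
½mv²_max = ½kA² → A = v_max√(m/k) = 1.6×√(0.62/88.6) = 0.1338 m = 13.38 cm
E = ½mv²_max = ½×0.62×1.6² = 0.7936 J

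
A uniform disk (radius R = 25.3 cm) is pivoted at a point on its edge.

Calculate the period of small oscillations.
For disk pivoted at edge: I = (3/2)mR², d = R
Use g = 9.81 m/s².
I/m = (3/2)R² = 0.09601 m²; d = R = 0.253 m
T = 2π√((3/2)R²/(gR)) = 2π√(3R/(2g)) = 1.236 s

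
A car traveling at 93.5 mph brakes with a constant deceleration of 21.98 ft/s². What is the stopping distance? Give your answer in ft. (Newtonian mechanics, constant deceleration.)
d = v₀² / (2a) (with unit conversion) = 427.8 ft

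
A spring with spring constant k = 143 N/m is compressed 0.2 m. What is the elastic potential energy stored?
PE = ½kx² = ½×143×0.2² = 2.86 J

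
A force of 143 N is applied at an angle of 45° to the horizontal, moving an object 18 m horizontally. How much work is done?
W = Fd cosθ = 143×18×cos(45°) = 1820.1 J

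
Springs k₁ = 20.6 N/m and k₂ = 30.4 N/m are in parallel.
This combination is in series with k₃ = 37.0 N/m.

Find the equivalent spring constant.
k₁₂ = k₁ + k₂ = 51 N/m (parallel)
1/k_eq = 1/k₁₂ + 1/k₃ → k_eq = 21.44 N/m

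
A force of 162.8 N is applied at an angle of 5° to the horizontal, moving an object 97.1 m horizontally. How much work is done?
W = Fd cosθ = 162.8×97.1×cos(5°) = 15748.0 J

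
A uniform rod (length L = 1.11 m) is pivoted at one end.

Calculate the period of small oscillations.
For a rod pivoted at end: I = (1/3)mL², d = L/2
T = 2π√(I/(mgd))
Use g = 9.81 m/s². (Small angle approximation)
I/m = (1/3)L² = 0.4107 m²; d = L/2 = 0.555 m
T = 2π√(I/(mgd)) = 2π√(0.4107/(9.81×0.555)) = 1.726 s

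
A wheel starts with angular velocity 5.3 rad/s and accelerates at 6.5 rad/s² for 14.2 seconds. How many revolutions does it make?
θ = ω₀t + ½αt² = 5.3×14.2 + ½×6.5×14.2² = 730.59 rad
Revolutions = θ/(2π) = 730.59/(2π) = 116.28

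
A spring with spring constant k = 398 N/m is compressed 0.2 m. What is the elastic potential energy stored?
PE = ½kx² = ½×398×0.2² = 7.96 J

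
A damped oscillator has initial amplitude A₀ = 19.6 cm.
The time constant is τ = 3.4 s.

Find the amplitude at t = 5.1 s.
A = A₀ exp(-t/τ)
A = A₀ exp(−t/τ) = 19.6×exp(−5.1/3.4) = 4.373 cm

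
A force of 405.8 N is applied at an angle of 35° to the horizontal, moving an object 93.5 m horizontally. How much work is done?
W = Fd cosθ = 405.8×93.5×cos(35°) = 31081.0 J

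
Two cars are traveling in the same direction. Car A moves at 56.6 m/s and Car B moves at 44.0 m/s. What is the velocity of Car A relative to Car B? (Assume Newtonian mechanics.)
v_rel = v_A - v_B = 56.6 - 44.0 = 12.6 m/s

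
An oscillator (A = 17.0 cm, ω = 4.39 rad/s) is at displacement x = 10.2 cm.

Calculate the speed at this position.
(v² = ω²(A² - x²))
v = ω√(A² − x²) = 4.39×√(0.17² − 0.102²) = 0.597 m/s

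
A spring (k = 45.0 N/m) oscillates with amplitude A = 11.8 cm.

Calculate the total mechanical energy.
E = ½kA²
E = ½kA² = ½×45.0×(0.118)² = 0.3133 J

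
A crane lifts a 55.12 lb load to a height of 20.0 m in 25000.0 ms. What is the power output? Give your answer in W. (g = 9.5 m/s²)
W = mgh = 25×9.5×20 = 4750 J
P = W/t = 4750/25 = 190 W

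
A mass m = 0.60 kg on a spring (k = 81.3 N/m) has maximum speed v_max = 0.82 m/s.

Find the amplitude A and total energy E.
½mv²_max = ½kA² → A = v_max√(m/k) = 0.82×√(0.6/81.3) = 0.07044 m = 7.044 cm
E = ½mv²_max = ½×0.6×0.82² = 0.2017 J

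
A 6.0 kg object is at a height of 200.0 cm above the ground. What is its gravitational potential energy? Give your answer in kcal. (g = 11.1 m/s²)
PE = mgh = 6 kg × 11.1 m/s² × 2 m = 133.2 J = 0.03184 kcal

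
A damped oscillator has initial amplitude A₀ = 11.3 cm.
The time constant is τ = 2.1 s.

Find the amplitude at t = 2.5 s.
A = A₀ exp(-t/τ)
A = A₀ exp(−t/τ) = 11.3×exp(−2.5/2.1) = 3.436 cm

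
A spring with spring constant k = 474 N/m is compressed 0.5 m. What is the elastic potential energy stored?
PE = ½kx² = ½×474×0.5² = 59.25 J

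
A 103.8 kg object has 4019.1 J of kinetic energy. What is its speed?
KE = ½mv² → v = √(2KE/m) = √(2×4019.1/103.8) = 8.8 m/s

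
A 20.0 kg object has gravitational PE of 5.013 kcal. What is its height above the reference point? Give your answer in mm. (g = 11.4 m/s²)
PE = mgh → h = PE/(mg) = 2.097e+04 J / (20 kg × 11.4 m/s²) = 91.99 m = 91990.0 mm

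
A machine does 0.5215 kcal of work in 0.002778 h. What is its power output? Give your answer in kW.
P = W/t = 2182 J / 10 s = 218.2 W = 0.2182 kW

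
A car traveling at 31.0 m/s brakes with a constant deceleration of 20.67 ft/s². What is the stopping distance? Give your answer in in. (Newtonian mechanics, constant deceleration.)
d = v₀² / (2a) (with unit conversion) = 3003.0 in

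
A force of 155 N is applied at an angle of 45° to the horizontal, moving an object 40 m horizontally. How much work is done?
W = Fd cosθ = 155×40×cos(45°) = 4384.1 J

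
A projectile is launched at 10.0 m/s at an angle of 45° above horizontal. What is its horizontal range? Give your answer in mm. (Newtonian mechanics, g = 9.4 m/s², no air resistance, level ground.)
R = v₀² sin(2θ) / g (with unit conversion) = 10640.0 mm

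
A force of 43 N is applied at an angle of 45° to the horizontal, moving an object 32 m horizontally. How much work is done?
W = Fd cosθ = 43×32×cos(45°) = 972.98 J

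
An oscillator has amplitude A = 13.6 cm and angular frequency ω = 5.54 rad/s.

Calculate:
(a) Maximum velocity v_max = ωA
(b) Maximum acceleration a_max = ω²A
v_max = ωA = 5.54×0.136 = 0.7534 m/s
a_max = ω²A = 5.54²×0.136 = 4.174 m/s²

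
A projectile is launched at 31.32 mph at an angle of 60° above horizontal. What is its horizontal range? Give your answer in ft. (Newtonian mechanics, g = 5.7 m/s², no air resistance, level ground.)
R = v₀² sin(2θ) / g (with unit conversion) = 97.72 ft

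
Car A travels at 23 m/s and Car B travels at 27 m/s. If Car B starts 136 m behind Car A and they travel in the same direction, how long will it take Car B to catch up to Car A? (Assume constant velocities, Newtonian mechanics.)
Relative speed: v_rel = 27 - 23 = 4 m/s
Time to catch: t = d₀/v_rel = 136/4 = 34.0 s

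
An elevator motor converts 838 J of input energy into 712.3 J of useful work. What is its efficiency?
η = W_out/W_in = 712.3/838 = 0.85 = 85.0%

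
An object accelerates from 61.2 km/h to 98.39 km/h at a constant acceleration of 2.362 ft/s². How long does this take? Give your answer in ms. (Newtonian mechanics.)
t = (v - v₀)/a (with unit conversion) = 14350.0 ms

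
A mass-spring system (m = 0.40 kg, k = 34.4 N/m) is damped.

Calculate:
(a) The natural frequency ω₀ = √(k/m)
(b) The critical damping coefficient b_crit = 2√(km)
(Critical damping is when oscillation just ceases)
ω₀ = √(k/m) = √(34.4/0.4) = 9.274 rad/s
b_crit = 2√(km) = 2√(34.4×0.4) = 7.419 kg/s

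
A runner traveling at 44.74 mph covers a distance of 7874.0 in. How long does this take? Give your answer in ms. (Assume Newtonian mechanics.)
t = d/v (with unit conversion) = 10000.0 ms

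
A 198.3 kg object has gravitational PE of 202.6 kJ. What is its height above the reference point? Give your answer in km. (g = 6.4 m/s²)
PE = mgh → h = PE/(mg) = 2.026e+05 J / (198.3 kg × 6.4 m/s²) = 159.6 m = 0.1596 km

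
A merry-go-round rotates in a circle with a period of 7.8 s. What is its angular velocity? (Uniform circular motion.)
ω = 2π/T = 2π/7.8 = 0.8055 rad/s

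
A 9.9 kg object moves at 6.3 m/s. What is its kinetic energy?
KE = ½mv² = ½×9.9×6.3² = 196.4655 J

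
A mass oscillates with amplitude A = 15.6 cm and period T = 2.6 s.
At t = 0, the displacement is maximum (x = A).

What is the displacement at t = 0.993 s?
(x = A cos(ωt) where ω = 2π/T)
ω = 2π/T = 2π/2.6 = 2.417 rad/s
x = A cos(ωt) = 15.6×cos(2.417×0.993) = -11.5 cm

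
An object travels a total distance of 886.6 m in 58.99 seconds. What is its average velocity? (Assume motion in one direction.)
v_avg = Δd / Δt = 886.6 / 58.99 = 15.03 m/s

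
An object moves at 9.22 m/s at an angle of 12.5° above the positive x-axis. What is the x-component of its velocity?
vₓ = v cos(θ) = 9.22 × cos(12.5°) = 9.0 m/s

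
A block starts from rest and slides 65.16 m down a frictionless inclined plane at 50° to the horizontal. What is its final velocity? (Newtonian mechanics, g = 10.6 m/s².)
a = g sin(θ) = 10.6 × sin(50°) = 8.12 m/s²
v = √(2ad) = √(2 × 8.12 × 65.16) = 32.53 m/s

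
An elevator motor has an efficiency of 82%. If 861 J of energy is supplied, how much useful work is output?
W_out = η × W_in = 0.82 × 861 = 706.02 J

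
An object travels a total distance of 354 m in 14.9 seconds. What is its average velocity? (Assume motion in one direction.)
v_avg = Δd / Δt = 354 / 14.9 = 23.76 m/s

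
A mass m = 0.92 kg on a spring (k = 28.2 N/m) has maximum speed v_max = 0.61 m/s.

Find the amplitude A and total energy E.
½mv²_max = ½kA² → A = v_max√(m/k) = 0.61×√(0.92/28.2) = 0.1102 m = 11.02 cm
E = ½mv²_max = ½×0.92×0.61² = 0.1712 J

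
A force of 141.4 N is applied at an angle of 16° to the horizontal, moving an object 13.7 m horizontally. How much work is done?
W = Fd cosθ = 141.4×13.7×cos(16°) = 1862.1 J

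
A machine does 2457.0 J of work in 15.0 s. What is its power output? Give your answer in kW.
P = W/t = 2457 J / 15 s = 163.8 W = 0.1638 kW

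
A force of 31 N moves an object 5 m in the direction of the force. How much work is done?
W = Fd = 31×5 = 155.0 J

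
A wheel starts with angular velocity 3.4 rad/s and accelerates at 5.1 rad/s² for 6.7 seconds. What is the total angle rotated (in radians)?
θ = ω₀t + ½αt² = 3.4×6.7 + ½×5.1×6.7² = 137.25 rad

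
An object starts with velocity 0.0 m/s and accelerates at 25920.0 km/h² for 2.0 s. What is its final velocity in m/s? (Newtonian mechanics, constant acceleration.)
v = v₀ + at (with unit conversion) = 4.0 m/s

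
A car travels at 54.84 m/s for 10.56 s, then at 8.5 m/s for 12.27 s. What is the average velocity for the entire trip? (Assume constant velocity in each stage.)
d₁ = v₁t₁ = 54.84 × 10.56 = 579.11 m
d₂ = v₂t₂ = 8.5 × 12.27 = 104.295 m
d_total = 683.41 m, t_total = 22.83 s
v_avg = d_total/t_total = 683.41/22.83 = 29.93 m/s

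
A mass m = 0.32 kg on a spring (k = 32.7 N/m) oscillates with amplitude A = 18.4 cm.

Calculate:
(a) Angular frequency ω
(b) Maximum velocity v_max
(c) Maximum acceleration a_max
ω = √(k/m) = √(32.7/0.32) = 10.11 rad/s
v_max = ωA = 10.11×0.184 = 1.86 m/s
a_max = ω²A = 10.11²×0.184 = 18.8 m/s²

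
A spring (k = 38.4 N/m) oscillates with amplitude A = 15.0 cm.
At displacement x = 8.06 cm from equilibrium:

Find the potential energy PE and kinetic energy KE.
E_total = ½kA² = ½×38.4×(0.15)² = 0.432 J
PE = ½kx² = ½×38.4×(0.0806)² = 0.1247 J
KE = E_total − PE = 0.3073 J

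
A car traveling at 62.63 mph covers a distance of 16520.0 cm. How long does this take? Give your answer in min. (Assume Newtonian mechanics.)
t = d/v (with unit conversion) = 0.09834 min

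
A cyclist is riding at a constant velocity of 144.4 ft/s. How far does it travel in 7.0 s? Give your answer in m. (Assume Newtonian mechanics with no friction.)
d = vt (with unit conversion) = 308.1 m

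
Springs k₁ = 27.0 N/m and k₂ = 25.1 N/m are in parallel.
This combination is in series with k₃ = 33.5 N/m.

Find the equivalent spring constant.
k₁₂ = k₁ + k₂ = 52.1 N/m (parallel)
1/k_eq = 1/k₁₂ + 1/k₃ → k_eq = 20.39 N/m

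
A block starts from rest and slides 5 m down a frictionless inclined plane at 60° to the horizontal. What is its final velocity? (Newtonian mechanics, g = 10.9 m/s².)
a = g sin(θ) = 10.9 × sin(60°) = 9.44 m/s²
v = √(2ad) = √(2 × 9.44 × 5) = 9.72 m/s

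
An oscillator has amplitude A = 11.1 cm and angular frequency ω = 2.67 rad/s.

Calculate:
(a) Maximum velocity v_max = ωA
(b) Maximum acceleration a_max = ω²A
v_max = ωA = 2.67×0.111 = 0.2964 m/s
a_max = ω²A = 2.67²×0.111 = 0.7913 m/s²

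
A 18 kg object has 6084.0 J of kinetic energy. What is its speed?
KE = ½mv² → v = √(2KE/m) = √(2×6084.0/18) = 26.0 m/s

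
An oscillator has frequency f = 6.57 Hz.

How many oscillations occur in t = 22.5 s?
n = f×t = 6.57×22.5 = 147.8 oscillations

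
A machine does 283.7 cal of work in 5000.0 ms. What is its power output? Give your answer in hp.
P = W/t = 1187 J / 5 s = 237.4 W = 0.3184 hp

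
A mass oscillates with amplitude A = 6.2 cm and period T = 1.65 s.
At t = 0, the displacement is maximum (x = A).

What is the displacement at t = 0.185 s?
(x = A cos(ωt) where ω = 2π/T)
ω = 2π/T = 2π/1.65 = 3.808 rad/s
x = A cos(ωt) = 6.2×cos(3.808×0.185) = 4.724 cm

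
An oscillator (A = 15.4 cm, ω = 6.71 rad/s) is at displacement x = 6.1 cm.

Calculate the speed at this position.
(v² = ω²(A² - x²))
v = ω√(A² − x²) = 6.71×√(0.154² − 0.061²) = 0.9488 m/s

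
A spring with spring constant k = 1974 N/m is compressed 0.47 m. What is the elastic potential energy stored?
PE = ½kx² = ½×1974×0.47² = 218.0 J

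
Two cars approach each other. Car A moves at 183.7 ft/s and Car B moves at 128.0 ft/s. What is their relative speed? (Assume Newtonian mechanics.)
v_rel = v_A + v_B = 183.7 + 128.0 = 311.7 ft/s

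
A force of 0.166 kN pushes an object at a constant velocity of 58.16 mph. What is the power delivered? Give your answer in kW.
P = Fv = 166 N × 26 m/s = 4316 W = 4.316 kW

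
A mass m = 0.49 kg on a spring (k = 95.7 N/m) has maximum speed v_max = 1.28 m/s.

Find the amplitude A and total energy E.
½mv²_max = ½kA² → A = v_max√(m/k) = 1.28×√(0.49/95.7) = 0.09159 m = 9.159 cm
E = ½mv²_max = ½×0.49×1.28² = 0.4014 J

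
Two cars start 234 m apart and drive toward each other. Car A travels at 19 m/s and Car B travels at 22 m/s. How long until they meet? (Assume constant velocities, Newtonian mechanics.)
Combined speed: v_combined = 19 + 22 = 41 m/s
Time to meet: t = d/41 = 234/41 = 5.71 s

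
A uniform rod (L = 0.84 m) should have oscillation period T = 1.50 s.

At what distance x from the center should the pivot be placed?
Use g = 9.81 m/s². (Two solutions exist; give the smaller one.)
T = 2π√((L²/12 + x²)/(gx)). Let c = T²g/(4π²) = 0.5591.
x² − cx + L²/12 = 0 → x = (c − √(c² − L²/3))/2 = 0.1405 m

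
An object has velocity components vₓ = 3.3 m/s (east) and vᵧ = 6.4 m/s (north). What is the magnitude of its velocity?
|v| = √(vₓ² + vᵧ²) = √(3.3² + 6.4²) = √(51.85) = 7.2 m/s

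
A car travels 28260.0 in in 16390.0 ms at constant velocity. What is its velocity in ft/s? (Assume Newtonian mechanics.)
v = d/t (with unit conversion) = 143.7 ft/s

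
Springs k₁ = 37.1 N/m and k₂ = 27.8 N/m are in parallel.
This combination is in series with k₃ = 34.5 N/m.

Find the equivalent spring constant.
k₁₂ = k₁ + k₂ = 64.9 N/m (parallel)
1/k_eq = 1/k₁₂ + 1/k₃ → k_eq = 22.53 N/m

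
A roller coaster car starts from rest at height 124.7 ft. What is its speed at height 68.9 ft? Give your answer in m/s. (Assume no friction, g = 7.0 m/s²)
mgh₁ = ½mv₂² + mgh₂ → v₂ = √(2g(h₁−h₂)) = √(2×7.0×(38.01−21)) = 15.43 m/s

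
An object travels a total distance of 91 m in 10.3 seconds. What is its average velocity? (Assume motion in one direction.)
v_avg = Δd / Δt = 91 / 10.3 = 8.83 m/s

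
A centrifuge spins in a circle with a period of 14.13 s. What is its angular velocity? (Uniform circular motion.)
ω = 2π/T = 2π/14.13 = 0.4447 rad/s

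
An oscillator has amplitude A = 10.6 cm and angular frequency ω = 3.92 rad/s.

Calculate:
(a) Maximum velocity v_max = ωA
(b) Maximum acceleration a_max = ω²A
v_max = ωA = 3.92×0.106 = 0.4155 m/s
a_max = ω²A = 3.92²×0.106 = 1.629 m/s²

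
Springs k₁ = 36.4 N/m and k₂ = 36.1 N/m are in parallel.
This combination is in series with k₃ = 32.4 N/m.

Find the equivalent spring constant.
k₁₂ = k₁ + k₂ = 72.5 N/m (parallel)
1/k_eq = 1/k₁₂ + 1/k₃ → k_eq = 22.39 N/m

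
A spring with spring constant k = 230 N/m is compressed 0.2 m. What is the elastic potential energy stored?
PE = ½kx² = ½×230×0.2² = 4.6 J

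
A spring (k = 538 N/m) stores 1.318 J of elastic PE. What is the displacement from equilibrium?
PE = ½kx² → x = √(2PE/k) = √(2×1.318/538) = 0.07 m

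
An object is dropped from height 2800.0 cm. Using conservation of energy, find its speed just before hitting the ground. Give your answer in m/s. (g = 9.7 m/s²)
mgh = ½mv² → v = √(2gh) = √(2×9.7×28) = 23.31 m/s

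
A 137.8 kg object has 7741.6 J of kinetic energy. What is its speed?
KE = ½mv² → v = √(2KE/m) = √(2×7741.6/137.8) = 10.6 m/s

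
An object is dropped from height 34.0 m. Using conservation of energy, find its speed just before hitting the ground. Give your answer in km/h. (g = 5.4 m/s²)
mgh = ½mv² → v = √(2gh) = √(2×5.4×34) = 19.16 m/s = 68.98 km/h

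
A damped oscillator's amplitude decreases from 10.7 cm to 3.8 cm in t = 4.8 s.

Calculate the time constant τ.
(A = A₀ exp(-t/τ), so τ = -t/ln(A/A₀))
A/A₀ = 3.8/10.7 = 0.3551; ln(A/A₀) = -1.035
τ = −t/ln(A/A₀) = −4.8/-1.035 = 4.637 s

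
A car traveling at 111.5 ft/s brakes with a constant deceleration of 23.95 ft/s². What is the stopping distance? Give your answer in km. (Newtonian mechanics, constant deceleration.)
d = v₀² / (2a) (with unit conversion) = 0.07911 km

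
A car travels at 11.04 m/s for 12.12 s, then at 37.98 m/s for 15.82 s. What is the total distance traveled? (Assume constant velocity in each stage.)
d₁ = v₁t₁ = 11.04 × 12.12 = 133.805 m
d₂ = v₂t₂ = 37.98 × 15.82 = 600.844 m
d_total = 133.805 + 600.844 = 734.65 m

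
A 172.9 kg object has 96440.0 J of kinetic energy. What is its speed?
KE = ½mv² → v = √(2KE/m) = √(2×96440.0/172.9) = 33.4 m/s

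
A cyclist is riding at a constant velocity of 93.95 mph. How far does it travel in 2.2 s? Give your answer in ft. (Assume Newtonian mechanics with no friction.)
d = vt (with unit conversion) = 303.1 ft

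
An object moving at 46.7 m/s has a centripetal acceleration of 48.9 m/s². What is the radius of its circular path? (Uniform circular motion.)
r = v²/a_c = 46.7²/48.9 = 44.6 m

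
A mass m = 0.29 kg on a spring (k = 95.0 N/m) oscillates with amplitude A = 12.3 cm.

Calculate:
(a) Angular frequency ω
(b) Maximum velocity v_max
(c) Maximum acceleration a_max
ω = √(k/m) = √(95.0/0.29) = 18.1 rad/s
v_max = ωA = 18.1×0.123 = 2.226 m/s
a_max = ω²A = 18.1²×0.123 = 40.29 m/s²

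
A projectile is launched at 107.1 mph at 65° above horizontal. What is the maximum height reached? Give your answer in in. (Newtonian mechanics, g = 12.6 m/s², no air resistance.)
H = v₀²sin²(θ)/(2g) (with unit conversion) = 2942.0 in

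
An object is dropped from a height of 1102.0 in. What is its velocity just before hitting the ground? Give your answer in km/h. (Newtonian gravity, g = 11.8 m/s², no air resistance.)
v = √(2gh) (with unit conversion) = 92.53 km/h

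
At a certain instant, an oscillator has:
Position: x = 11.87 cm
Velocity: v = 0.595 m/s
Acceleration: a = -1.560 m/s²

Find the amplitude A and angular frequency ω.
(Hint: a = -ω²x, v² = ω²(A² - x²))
a = −ω²x → ω = √(|a|/x) = √(1.56/0.1187) = 3.625 rad/s
v² = ω²(A² − x²) → A = √(x² + v²/ω²) = √(0.1187² + 0.595²/3.625²) = 0.2026 m = 20.26 cm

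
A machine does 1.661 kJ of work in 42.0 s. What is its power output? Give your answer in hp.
P = W/t = 1661 J / 42 s = 39.55 W = 0.05303 hp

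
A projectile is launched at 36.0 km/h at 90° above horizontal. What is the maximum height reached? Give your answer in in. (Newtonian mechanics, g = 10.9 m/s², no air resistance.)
H = v₀²sin²(θ)/(2g) (with unit conversion) = 180.6 in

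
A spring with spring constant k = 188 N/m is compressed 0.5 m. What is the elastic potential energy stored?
PE = ½kx² = ½×188×0.5² = 23.5 J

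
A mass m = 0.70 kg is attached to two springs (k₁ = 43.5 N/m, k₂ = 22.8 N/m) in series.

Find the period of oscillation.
k_eq = k₁k₂/(k₁+k₂) = 14.96 N/m
T = 2π√(m/k_eq) = 2π√(0.7/14.96) = 1.359 s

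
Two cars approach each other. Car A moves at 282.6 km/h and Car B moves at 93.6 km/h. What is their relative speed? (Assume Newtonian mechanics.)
v_rel = v_A + v_B = 282.6 + 93.6 = 376.2 km/h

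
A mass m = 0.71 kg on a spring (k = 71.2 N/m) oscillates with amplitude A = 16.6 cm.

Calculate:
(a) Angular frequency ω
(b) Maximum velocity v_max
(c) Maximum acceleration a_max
ω = √(k/m) = √(71.2/0.71) = 10.01 rad/s
v_max = ωA = 10.01×0.166 = 1.662 m/s
a_max = ω²A = 10.01²×0.166 = 16.65 m/s²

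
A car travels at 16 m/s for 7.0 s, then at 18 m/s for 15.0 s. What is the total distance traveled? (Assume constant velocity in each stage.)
d₁ = v₁t₁ = 16 × 7.0 = 112 m
d₂ = v₂t₂ = 18 × 15.0 = 270 m
d_total = 112 + 270 = 382.0 m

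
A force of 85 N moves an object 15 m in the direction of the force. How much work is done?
W = Fd = 85×15 = 1275.0 J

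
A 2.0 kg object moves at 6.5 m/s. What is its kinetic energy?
KE = ½mv² = ½×2.0×6.5² = 42.25 J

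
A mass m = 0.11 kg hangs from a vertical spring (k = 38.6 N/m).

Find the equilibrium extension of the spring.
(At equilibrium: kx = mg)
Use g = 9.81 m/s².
x_eq = mg/k = 0.11×9.81/38.6 = 0.02796 m = 2.796 cm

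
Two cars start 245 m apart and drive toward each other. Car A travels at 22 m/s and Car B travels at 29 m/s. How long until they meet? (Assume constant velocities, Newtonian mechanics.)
Combined speed: v_combined = 22 + 29 = 51 m/s
Time to meet: t = d/51 = 245/51 = 4.8 s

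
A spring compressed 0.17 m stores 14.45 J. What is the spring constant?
PE = ½kx² → k = 2PE/x² = 2×14.45/0.17² = 1000.0 N/m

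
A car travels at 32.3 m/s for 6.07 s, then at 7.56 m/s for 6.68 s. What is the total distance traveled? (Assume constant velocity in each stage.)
d₁ = v₁t₁ = 32.3 × 6.07 = 196.061 m
d₂ = v₂t₂ = 7.56 × 6.68 = 50.5008 m
d_total = 196.061 + 50.5008 = 246.56 m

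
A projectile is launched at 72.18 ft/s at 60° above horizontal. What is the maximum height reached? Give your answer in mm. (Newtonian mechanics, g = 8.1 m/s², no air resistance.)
H = v₀²sin²(θ)/(2g) (with unit conversion) = 22410.0 mm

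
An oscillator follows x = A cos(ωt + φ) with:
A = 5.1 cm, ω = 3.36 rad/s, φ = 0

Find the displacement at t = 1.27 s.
x = A cos(ωt + φ) = 5.1×cos(3.36×1.27 + 0) = -2.196 cm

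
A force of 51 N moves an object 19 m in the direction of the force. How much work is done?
W = Fd = 51×19 = 969.0 J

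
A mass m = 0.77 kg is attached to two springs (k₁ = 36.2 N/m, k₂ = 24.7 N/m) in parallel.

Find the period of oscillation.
k_eq = k₁+k₂ = 60.9 N/m
T = 2π√(m/k_eq) = 2π√(0.77/60.9) = 0.7065 s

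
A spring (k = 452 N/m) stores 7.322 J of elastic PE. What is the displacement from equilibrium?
PE = ½kx² → x = √(2PE/k) = √(2×7.322/452) = 0.18 m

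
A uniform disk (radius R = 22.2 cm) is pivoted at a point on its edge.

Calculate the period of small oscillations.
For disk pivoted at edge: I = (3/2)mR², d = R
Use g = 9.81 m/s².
I/m = (3/2)R² = 0.07393 m²; d = R = 0.222 m
T = 2π√((3/2)R²/(gR)) = 2π√(3R/(2g)) = 1.158 s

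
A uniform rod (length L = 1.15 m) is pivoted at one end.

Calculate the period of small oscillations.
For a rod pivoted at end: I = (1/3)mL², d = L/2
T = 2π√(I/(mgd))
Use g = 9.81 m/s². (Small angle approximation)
I/m = (1/3)L² = 0.4408 m²; d = L/2 = 0.575 m
T = 2π√(I/(mgd)) = 2π√(0.4408/(9.81×0.575)) = 1.757 s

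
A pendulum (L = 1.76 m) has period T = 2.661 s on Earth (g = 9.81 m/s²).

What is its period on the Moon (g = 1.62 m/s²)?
T = 2π√(L/g), so T_moon/T_earth = √(g_earth/g_moon)
T_moon = 2π√(1.76/1.62) = 6.549 s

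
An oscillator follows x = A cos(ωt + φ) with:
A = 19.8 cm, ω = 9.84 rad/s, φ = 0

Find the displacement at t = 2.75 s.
x = A cos(ωt + φ) = 19.8×cos(9.84×2.75 + 0) = -6.909 cm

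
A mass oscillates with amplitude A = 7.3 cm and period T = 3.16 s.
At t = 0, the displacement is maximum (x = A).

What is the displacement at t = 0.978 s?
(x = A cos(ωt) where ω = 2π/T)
ω = 2π/T = 2π/3.16 = 1.988 rad/s
x = A cos(ωt) = 7.3×cos(1.988×0.978) = -2.666 cm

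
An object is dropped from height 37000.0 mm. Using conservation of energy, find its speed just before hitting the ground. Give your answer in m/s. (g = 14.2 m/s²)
mgh = ½mv² → v = √(2gh) = √(2×14.2×37) = 32.42 m/s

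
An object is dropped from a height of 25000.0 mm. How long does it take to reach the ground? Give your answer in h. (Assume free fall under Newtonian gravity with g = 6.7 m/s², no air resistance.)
t = √(2h/g) (with unit conversion) = 0.0007588 h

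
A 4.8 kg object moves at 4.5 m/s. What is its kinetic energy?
KE = ½mv² = ½×4.8×4.5² = 48.6 J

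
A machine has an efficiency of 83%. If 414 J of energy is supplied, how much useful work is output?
W_out = η × W_in = 0.83 × 414 = 343.62 J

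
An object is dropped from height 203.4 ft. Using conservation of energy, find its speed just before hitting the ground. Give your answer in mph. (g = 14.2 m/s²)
mgh = ½mv² → v = √(2gh) = √(2×14.2×62) = 41.96 m/s = 93.86 mph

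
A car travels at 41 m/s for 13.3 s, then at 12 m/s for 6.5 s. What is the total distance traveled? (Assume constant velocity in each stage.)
d₁ = v₁t₁ = 41 × 13.3 = 545.3 m
d₂ = v₂t₂ = 12 × 6.5 = 78 m
d_total = 545.3 + 78 = 623.3 m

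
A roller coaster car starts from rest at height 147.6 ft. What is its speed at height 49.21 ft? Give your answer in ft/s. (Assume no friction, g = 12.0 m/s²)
mgh₁ = ½mv₂² + mgh₂ → v₂ = √(2g(h₁−h₂)) = √(2×12.0×(44.99−15)) = 26.83 m/s = 88.02 ft/s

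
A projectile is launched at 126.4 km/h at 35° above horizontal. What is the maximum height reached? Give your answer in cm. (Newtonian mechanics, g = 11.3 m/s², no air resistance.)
H = v₀²sin²(θ)/(2g) (with unit conversion) = 1795.0 cm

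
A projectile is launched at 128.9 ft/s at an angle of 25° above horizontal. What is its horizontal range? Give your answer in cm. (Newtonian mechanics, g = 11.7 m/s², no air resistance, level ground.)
R = v₀² sin(2θ) / g (with unit conversion) = 10110.0 cm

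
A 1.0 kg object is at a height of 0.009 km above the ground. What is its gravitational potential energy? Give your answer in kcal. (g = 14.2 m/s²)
PE = mgh = 1 kg × 14.2 m/s² × 9 m = 127.8 J = 0.03054 kcal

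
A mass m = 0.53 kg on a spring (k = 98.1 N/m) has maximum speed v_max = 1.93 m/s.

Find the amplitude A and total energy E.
½mv²_max = ½kA² → A = v_max√(m/k) = 1.93×√(0.53/98.1) = 0.1419 m = 14.19 cm
E = ½mv²_max = ½×0.53×1.93² = 0.9871 J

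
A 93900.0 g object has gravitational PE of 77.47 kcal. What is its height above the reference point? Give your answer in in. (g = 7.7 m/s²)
PE = mgh → h = PE/(mg) = 3.241e+05 J / (93.9 kg × 7.7 m/s²) = 448.3 m = 17650.0 in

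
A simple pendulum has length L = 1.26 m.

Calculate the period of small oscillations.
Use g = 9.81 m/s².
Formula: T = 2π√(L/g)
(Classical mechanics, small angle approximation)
T = 2π√(L/g) = 2π√(1.26/9.81) = 2.252 s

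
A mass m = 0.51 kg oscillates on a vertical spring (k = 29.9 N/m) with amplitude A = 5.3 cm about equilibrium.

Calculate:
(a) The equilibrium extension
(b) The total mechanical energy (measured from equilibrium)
x_eq = mg/k = 0.51×9.81/29.9 = 0.1673 m = 16.73 cm
E = ½kA² = ½×29.9×(0.053)² = 0.04199 J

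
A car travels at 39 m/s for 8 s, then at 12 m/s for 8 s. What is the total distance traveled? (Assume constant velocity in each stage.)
d₁ = v₁t₁ = 39 × 8 = 312 m
d₂ = v₂t₂ = 12 × 8 = 96 m
d_total = 312 + 96 = 408 m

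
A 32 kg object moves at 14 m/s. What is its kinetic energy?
KE = ½mv² = ½×32×14² = 3136.0 J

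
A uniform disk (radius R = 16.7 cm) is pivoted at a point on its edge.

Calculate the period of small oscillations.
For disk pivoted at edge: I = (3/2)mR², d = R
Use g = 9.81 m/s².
I/m = (3/2)R² = 0.04183 m²; d = R = 0.167 m
T = 2π√((3/2)R²/(gR)) = 2π√(3R/(2g)) = 1.004 s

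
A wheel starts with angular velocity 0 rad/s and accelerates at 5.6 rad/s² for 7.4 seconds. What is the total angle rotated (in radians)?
θ = ω₀t + ½αt² = 0×7.4 + ½×5.6×7.4² = 153.33 rad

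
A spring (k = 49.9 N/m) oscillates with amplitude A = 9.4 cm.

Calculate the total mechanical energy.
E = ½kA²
E = ½kA² = ½×49.9×(0.094)² = 0.2205 J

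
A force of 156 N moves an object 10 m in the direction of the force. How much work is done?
W = Fd = 156×10 = 1560.0 J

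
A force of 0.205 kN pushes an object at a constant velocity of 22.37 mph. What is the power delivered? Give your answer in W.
P = Fv = 205 N × 10 m/s = 2050 W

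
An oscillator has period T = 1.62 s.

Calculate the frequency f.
f = 1/T = 1/1.62 = 0.6173 Hz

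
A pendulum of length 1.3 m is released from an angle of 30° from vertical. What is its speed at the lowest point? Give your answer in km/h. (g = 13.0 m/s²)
h = L(1 − cosθ) = 1.3×(1 − cos30°) = 0.1742 m
v = √(2gh) = √(2×13.0×0.1742) = 2.128 m/s = 7.661 km/h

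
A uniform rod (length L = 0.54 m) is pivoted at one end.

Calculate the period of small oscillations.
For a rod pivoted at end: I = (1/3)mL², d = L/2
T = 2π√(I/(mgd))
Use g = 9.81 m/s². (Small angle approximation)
I/m = (1/3)L² = 0.0972 m²; d = L/2 = 0.27 m
T = 2π√(I/(mgd)) = 2π√(0.0972/(9.81×0.27)) = 1.204 s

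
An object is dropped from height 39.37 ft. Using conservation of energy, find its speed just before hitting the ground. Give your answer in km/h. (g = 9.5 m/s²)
mgh = ½mv² → v = √(2gh) = √(2×9.5×12) = 15.1 m/s = 54.36 km/h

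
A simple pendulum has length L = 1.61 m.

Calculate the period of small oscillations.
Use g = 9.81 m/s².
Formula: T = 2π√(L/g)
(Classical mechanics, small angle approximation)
T = 2π√(L/g) = 2π√(1.61/9.81) = 2.545 s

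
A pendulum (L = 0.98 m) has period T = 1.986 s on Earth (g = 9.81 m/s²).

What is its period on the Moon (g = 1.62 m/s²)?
T = 2π√(L/g), so T_moon/T_earth = √(g_earth/g_moon)
T_moon = 2π√(0.98/1.62) = 4.887 s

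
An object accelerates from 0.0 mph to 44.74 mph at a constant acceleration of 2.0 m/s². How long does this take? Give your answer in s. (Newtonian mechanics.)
t = (v - v₀)/a (with unit conversion) = 10.0 s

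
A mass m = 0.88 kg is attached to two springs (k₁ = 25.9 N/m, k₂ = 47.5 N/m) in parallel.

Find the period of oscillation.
k_eq = k₁+k₂ = 73.4 N/m
T = 2π√(m/k_eq) = 2π√(0.88/73.4) = 0.688 s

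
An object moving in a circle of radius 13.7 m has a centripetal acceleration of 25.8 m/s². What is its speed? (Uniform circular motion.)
v = √(a_c × r) = √(25.8 × 13.7) = 18.8 m/s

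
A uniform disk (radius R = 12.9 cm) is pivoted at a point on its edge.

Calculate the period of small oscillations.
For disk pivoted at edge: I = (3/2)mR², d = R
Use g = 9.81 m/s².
I/m = (3/2)R² = 0.02496 m²; d = R = 0.129 m
T = 2π√((3/2)R²/(gR)) = 2π√(3R/(2g)) = 0.8824 s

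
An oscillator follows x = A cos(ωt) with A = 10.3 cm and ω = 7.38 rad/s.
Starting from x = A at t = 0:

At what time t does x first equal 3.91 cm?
cos(ωt) = x/A = 3.91/10.3 = 0.3796
ωt = arccos(0.3796) = 1.181 rad
t = 1.181/7.38 = 0.1601 s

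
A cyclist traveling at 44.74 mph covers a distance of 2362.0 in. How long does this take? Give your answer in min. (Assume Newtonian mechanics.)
t = d/v (with unit conversion) = 0.04999 min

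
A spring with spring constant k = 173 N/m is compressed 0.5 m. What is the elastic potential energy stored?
PE = ½kx² = ½×173×0.5² = 21.62 J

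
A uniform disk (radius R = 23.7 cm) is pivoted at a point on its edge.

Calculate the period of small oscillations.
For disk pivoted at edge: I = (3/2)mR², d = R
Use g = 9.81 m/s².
I/m = (3/2)R² = 0.08425 m²; d = R = 0.237 m
T = 2π√((3/2)R²/(gR)) = 2π√(3R/(2g)) = 1.196 s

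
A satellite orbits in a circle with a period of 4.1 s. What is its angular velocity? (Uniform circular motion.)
ω = 2π/T = 2π/4.1 = 1.5325 rad/s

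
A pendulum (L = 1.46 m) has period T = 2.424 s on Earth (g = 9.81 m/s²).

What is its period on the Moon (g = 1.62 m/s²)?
T = 2π√(L/g), so T_moon/T_earth = √(g_earth/g_moon)
T_moon = 2π√(1.46/1.62) = 5.965 s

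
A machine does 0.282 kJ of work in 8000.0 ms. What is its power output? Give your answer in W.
P = W/t = 282 J / 8 s = 35.25 W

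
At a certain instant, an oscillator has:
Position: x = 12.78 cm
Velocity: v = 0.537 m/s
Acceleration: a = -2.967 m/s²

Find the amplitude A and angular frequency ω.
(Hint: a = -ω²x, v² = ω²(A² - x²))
a = −ω²x → ω = √(|a|/x) = √(2.967/0.1278) = 4.818 rad/s
v² = ω²(A² − x²) → A = √(x² + v²/ω²) = √(0.1278² + 0.537²/4.818²) = 0.1696 m = 16.96 cm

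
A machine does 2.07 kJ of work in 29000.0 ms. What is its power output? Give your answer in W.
P = W/t = 2070 J / 29 s = 71.38 W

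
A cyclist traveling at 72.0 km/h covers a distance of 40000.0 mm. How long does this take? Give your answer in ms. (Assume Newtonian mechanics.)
t = d/v (with unit conversion) = 2000.0 ms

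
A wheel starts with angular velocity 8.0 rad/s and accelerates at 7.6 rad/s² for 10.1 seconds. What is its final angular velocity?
ω = ω₀ + αt = 8.0 + 7.6 × 10.1 = 84.76 rad/s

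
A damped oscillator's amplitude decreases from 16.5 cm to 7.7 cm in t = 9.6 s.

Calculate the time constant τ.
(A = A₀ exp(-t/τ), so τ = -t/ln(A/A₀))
A/A₀ = 7.7/16.5 = 0.4667; ln(A/A₀) = -0.7621
τ = −t/ln(A/A₀) = −9.6/-0.7621 = 12.6 s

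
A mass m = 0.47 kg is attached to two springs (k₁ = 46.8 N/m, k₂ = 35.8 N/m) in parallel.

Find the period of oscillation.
k_eq = k₁+k₂ = 82.6 N/m
T = 2π√(m/k_eq) = 2π√(0.47/82.6) = 0.474 s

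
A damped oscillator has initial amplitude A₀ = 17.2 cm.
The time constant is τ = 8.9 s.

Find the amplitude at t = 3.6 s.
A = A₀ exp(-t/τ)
A = A₀ exp(−t/τ) = 17.2×exp(−3.6/8.9) = 11.48 cm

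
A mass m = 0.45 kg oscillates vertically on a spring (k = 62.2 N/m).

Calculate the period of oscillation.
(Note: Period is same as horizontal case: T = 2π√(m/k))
T = 2π√(m/k) = 2π√(0.45/62.2) = 0.5344 s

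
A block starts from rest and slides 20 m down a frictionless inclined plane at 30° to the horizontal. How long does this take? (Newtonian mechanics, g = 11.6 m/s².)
a = g sin(θ) = 11.6 × sin(30°) = 5.8 m/s²
t = √(2d/a) = √(2 × 20 / 5.8) = 2.63 s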